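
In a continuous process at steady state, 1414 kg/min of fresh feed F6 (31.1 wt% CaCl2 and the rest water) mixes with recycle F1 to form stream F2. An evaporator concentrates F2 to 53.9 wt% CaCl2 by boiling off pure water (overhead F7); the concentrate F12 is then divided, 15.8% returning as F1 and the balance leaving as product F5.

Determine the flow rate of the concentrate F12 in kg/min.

969 kg/min

Overall CaCl2 balance (none leaves overhead): CaCl2 in fresh feed = CaCl2 in product, i.e. 1414×0.311 = (1−0.158)·F12·0.539.
F12 = 439.75/(0.539×0.842) = 968.97 kg/min.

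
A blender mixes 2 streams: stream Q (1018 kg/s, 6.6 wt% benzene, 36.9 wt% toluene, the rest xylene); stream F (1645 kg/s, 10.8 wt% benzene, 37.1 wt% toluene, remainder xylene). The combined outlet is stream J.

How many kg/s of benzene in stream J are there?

244.8 kg/s

benzene out = benzene in = 1018×0.066 + 1645×0.108 = 244.85 kg/s.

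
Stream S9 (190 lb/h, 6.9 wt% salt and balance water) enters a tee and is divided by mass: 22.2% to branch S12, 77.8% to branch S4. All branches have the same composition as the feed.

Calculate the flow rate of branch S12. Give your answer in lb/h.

Branch S12 flow = 0.222×190 = 42.18 lb/h.

42.18 lb/h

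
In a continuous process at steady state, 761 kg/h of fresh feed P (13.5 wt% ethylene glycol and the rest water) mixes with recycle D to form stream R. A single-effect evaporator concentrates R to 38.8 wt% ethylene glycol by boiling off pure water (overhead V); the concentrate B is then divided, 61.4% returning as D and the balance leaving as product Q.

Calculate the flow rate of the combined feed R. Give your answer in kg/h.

1182 kg/h

Overall ethylene glycol balance (none leaves overhead): ethylene glycol in fresh feed = ethylene glycol in product, i.e. 761×0.135 = (1−0.614)·B·0.388.
B = 102.74/(0.388×0.386) = 685.96 kg/h.
Recycle D = 0.614×685.96 = 421.18 kg/h.
Combined feed R = 761 + 421.18 = 1182.2 kg/h.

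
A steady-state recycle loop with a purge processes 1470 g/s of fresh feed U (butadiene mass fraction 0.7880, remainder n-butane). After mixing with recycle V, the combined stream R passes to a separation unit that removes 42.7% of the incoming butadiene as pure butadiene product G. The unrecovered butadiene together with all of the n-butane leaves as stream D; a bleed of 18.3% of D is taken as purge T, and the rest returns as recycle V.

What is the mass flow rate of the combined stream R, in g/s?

3881 g/s

n-butane enters only via U and leaves only via the purge: 1470×0.212 = 0.183×(n-butane in D), and the separation unit passes all n-butane, so n-butane in R = n-butane in D = 1703 g/s.
butadiene in R: m_A = 1470×0.788 + (1−0.183)·(1−0.427)·m_A, so m_A = 1158.4/0.5319 = 2177.9 g/s.
R = 2177.9 + 1703 = 3880.9 g/s.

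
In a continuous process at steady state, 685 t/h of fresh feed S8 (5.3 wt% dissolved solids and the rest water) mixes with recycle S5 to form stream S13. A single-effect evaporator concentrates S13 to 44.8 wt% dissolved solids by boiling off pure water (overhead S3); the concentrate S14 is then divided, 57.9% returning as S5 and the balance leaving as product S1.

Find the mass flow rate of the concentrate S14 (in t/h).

Overall dissolved solids balance (none leaves overhead): dissolved solids in fresh feed = dissolved solids in product, i.e. 685×0.053 = (1−0.579)·S14·0.448.
S14 = 36.305/(0.448×0.421) = 192.49 t/h.

192.5 t/h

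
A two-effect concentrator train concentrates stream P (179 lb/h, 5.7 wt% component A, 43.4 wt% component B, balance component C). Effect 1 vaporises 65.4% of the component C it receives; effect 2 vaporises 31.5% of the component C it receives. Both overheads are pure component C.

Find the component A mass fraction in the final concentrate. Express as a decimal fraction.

component C in feed = 179×0.509 = 91.111 lb/h.
After stage 1: component C left = (1−0.654)×91.111 = 31.524; stream total = 119.41 lb/h.
After stage 2: component C left = (1−0.315)×31.524 = 21.594; final concentrate = 109.48 lb/h.
component A fraction = 10.203/109.48 = 0.093.

0.093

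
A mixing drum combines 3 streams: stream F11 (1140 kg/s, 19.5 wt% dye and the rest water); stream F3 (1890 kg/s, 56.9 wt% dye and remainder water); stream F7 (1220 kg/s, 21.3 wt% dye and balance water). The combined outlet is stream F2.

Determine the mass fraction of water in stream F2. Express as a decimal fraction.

Total flow out = 1140 + 1890 + 1220 = 4250 kg/s.
water in = 1140×0.805 + 1890×0.431 + 1220×0.787 = 2692.4 kg/s.
water mass fraction in F2 = 2692.4/4250 = 0.6335.

0.6335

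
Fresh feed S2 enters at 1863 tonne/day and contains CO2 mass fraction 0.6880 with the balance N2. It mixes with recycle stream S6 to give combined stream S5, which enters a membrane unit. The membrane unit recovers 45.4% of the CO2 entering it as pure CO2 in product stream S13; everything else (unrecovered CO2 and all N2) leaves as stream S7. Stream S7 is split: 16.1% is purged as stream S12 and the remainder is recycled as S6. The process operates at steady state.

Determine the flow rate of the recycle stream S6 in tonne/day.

N2 enters only via S2 and leaves only via the purge: 1863×0.312 = 0.161×(N2 in S7), and the membrane unit passes all N2, so N2 in S5 = N2 in S7 = 3610.3 tonne/day.
CO2 in S5: m_A = 1863×0.688 + (1−0.161)·(1−0.454)·m_A, so m_A = 1281.7/0.5419 = 2365.3 tonne/day.
S7 = (1−0.454)×2365.3 + 3610.3 = 4901.7 tonne/day.
Recycle S6 = (1−0.161)×4901.7 = 4112.5 tonne/day.

4113 tonne/day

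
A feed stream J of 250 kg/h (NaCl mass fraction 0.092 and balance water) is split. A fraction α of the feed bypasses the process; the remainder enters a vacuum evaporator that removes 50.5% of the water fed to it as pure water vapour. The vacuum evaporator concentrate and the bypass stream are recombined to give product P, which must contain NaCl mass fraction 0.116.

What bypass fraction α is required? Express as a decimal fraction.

All 250×0.092 = 23 kg/h of NaCl reaches P, so P = 23/0.116 = 198.28 kg/h and vapour = 51.724 kg/h.
The evaporator receives (1−α)·250 of feed at 0.908 water and removes 0.505 of that water:
0.505×0.908×(1−α)×250 = 51.724
(1−α) = 51.724/114.64 = 0.4512;  α = 0.5488.

0.549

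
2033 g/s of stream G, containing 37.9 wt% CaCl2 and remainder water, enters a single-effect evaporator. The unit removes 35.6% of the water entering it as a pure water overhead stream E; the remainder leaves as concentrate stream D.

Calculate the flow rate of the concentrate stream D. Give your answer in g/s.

water entering = 2033×0.621 = 1262.5 g/s; overhead removed = 0.356×1262.5 = 449.45 g/s.
Concentrate = 2033 − 449.45 = 1583.6 g/s.

1584 g/s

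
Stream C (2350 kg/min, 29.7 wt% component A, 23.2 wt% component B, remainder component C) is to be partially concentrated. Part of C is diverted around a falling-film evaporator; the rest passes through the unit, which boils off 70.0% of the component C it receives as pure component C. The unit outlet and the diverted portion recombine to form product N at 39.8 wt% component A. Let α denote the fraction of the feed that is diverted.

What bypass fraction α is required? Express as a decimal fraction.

All 2350×0.297 = 697.95 kg/min of component A reaches N, so N = 697.95/0.398 = 1753.6 kg/min and vapour = 596.36 kg/min.
The evaporator receives (1−α)·2350 of feed at 0.471 component C and removes 0.700 of that component C:
0.700×0.471×(1−α)×2350 = 596.36
(1−α) = 596.36/774.79 = 0.7697;  α = 0.2303.

0.230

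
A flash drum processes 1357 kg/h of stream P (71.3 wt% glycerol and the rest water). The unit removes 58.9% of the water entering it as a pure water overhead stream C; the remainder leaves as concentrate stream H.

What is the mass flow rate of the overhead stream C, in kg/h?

water entering = 1357×0.287 = 389.46 kg/h; overhead removed = 0.589×389.46 = 229.39 kg/h.

229.4 kg/h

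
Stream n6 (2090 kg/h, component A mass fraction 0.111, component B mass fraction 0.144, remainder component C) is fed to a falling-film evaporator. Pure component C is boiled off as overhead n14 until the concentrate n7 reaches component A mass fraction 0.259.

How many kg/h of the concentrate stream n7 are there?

component A is conserved: 2090×0.111 = 231.99 kg/h all reports to the concentrate.
Concentrate = 231.99/(target fraction) = 895.71 kg/h.

895.7 kg/h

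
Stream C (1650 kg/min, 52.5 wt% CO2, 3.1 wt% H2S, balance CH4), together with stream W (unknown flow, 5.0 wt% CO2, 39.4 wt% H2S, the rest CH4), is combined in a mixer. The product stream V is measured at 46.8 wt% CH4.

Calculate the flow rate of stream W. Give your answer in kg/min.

Let W be the unknown flow. Total out = 1650 + W.
CH4 balance: 732.6 + 0.556·W = 0.468·(1650 + W)
(0.556 − 0.468)·W = 0.468×1650 − 732.6 = 39.6
W = 39.6 / 0.088 = 450 kg/min

450 kg/min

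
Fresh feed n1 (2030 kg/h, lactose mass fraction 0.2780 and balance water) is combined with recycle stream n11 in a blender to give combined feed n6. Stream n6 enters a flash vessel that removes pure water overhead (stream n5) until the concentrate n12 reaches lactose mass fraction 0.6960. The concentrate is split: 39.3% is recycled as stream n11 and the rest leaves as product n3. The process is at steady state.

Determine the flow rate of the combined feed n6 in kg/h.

2555 kg/h

Overall lactose balance (none leaves overhead): lactose in fresh feed = lactose in product, i.e. 2030×0.278 = (1−0.393)·n12·0.696.
n12 = 564.34/(0.696×0.607) = 1335.8 kg/h.
Recycle n11 = 0.393×1335.8 = 524.97 kg/h.
Combined feed n6 = 2030 + 524.97 = 2555 kg/h.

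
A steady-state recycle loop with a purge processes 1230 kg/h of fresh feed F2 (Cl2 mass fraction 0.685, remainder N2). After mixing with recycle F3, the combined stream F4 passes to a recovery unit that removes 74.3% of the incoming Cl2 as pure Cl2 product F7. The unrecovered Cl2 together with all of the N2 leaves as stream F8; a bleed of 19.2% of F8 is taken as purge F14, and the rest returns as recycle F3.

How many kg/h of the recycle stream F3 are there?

N2 enters only via F2 and leaves only via the purge: 1230×0.315 = 0.192×(N2 in F8), and the recovery unit passes all N2, so N2 in F4 = N2 in F8 = 2018 kg/h.
Cl2 in F4: m_A = 1230×0.685 + (1−0.192)·(1−0.743)·m_A, so m_A = 842.55/0.7923 = 1063.4 kg/h.
F8 = (1−0.743)×1063.4 + 2018 = 2291.3 kg/h.
Recycle F3 = (1−0.192)×2291.3 = 1851.3 kg/h.

1851 kg/h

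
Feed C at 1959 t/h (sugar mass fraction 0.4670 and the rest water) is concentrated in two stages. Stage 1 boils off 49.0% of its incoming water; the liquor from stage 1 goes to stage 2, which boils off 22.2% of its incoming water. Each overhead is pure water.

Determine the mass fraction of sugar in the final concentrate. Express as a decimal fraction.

0.6883

water in feed = 1959×0.533 = 1044.1 t/h.
After stage 1: water left = (1−0.490)×1044.1 = 532.51; stream total = 1447.4 t/h.
After stage 2: water left = (1−0.222)×532.51 = 414.3; final concentrate = 1329.1 t/h.
sugar fraction = 914.85/1329.1 = 0.6883.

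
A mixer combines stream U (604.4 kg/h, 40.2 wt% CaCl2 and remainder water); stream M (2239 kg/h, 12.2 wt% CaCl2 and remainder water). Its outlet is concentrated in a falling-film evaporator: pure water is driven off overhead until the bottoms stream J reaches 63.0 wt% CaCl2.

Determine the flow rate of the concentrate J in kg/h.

CaCl2 entering = 604.4×0.402 + 2239×0.122 = 516.13 kg/h.
All CaCl2 reports to J, so J = 516.13/0.630 = 819.25 kg/h.

819.2 kg/h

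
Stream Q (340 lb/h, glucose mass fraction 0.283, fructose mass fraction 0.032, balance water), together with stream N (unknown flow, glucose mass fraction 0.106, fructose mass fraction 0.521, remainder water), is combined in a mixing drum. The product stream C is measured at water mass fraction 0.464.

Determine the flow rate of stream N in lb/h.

Let N be the unknown flow. Total out = 340 + N.
water balance: 232.9 + 0.373·N = 0.464·(340 + N)
(0.373 − 0.464)·N = 0.464×340 − 232.9 = -75.14
N = -75.14 / -0.091 = 825.71 lb/h

825.7 lb/h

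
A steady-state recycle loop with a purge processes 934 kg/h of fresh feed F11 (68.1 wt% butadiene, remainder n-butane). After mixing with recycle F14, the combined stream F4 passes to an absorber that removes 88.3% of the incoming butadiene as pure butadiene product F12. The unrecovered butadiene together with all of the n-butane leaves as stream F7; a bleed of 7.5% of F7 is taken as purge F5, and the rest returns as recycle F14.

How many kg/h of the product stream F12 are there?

629.8 kg/h

butadiene in F4: m_A = 934×0.681 + (1−0.075)·(1−0.883)·m_A, so m_A = 636.05/0.8918 = 713.24 kg/h.
Product F12 = 0.883×713.24 = 629.8 kg/h.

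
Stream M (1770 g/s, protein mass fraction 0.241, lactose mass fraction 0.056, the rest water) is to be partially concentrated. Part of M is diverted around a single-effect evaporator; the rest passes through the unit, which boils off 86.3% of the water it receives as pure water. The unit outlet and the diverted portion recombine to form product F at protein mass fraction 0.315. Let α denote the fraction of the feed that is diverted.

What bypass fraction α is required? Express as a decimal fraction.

0.613

All 1770×0.241 = 426.57 g/s of protein reaches F, so F = 426.57/0.315 = 1354.2 g/s and vapour = 415.81 g/s.
The evaporator receives (1−α)·1770 of feed at 0.703 water and removes 0.863 of that water:
0.863×0.703×(1−α)×1770 = 415.81
(1−α) = 415.81/1073.8 = 0.3872;  α = 0.6128.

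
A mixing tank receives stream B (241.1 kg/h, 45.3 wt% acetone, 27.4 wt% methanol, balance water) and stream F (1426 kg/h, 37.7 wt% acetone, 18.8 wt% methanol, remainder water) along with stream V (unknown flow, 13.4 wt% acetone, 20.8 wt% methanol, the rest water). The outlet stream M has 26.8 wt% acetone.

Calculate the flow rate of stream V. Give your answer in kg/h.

1493 kg/h

Let V be the unknown flow. Total out = 1667.1 + V.
acetone balance: 646.82 + 0.134·V = 0.268·(1667.1 + V)
(0.134 − 0.268)·V = 0.268×1667.1 − 646.82 = -200.04
V = -200.04 / -0.134 = 1492.8 kg/h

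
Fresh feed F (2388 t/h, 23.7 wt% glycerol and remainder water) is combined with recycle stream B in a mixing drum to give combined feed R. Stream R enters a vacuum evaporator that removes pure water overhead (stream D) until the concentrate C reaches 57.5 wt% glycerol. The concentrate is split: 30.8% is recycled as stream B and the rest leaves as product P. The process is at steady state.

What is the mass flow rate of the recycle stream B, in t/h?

438.1 t/h

Overall glycerol balance (none leaves overhead): glycerol in fresh feed = glycerol in product, i.e. 2388×0.237 = (1−0.308)·C·0.575.
C = 565.96/(0.575×0.692) = 1422.4 t/h.
Recycle B = 0.308×1422.4 = 438.09 t/h.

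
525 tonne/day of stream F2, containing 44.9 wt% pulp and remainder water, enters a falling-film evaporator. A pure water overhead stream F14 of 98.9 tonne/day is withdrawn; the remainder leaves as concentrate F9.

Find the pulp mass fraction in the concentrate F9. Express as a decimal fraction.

0.553

pulp is not removed: 525×0.449 = 235.72 tonne/day of pulp enters F9.
Concentrate = 525 − 98.9 = 426.1 tonne/day.
Mass fraction = 235.72/426.1 = 0.553.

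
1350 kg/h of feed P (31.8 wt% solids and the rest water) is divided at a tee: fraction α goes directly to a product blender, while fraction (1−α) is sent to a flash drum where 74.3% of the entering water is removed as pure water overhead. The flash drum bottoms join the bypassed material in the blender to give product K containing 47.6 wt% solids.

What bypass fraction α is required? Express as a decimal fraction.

All 1350×0.318 = 429.3 kg/h of solids reaches K, so K = 429.3/0.476 = 901.89 kg/h and vapour = 448.11 kg/h.
The evaporator receives (1−α)·1350 of feed at 0.682 water and removes 0.743 of that water:
0.743×0.682×(1−α)×1350 = 448.11
(1−α) = 448.11/684.08 = 0.6551;  α = 0.3449.

0.345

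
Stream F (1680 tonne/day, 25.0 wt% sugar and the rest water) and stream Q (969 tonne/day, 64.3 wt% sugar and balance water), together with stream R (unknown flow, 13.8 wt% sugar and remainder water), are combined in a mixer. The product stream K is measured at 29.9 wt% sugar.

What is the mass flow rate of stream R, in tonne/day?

Let R be the unknown flow. Total out = 2649 + R.
sugar balance: 1043.1 + 0.138·R = 0.299·(2649 + R)
(0.138 − 0.299)·R = 0.299×2649 − 1043.1 = -251.02
R = -251.02 / -0.161 = 1559.1 tonne/day

1559 tonne/day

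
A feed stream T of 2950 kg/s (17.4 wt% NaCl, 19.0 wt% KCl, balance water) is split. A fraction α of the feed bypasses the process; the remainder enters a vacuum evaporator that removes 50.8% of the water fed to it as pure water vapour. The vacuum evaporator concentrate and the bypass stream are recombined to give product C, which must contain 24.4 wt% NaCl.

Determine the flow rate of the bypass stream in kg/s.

All 2950×0.174 = 513.3 kg/s of NaCl reaches C, so C = 513.3/0.244 = 2103.7 kg/s and vapour = 846.31 kg/s.
The evaporator receives (1−α)·2950 of feed at 0.636 water and removes 0.508 of that water:
0.508×0.636×(1−α)×2950 = 846.31
(1−α) = 846.31/953.11 = 0.8879;  α = 0.1121.
Bypass flow = 0.1121×2950 = 330.55 kg/s.

330.6 kg/s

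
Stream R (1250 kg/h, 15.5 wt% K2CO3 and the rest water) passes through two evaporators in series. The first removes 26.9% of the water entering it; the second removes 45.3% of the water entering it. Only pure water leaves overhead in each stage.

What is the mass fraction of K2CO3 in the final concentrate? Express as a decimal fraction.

0.314

water in feed = 1250×0.845 = 1056.2 kg/h.
After stage 1: water left = (1−0.269)×1056.2 = 772.12; stream total = 965.87 kg/h.
After stage 2: water left = (1−0.453)×772.12 = 422.35; final concentrate = 616.1 kg/h.
K2CO3 fraction = 193.75/616.1 = 0.314.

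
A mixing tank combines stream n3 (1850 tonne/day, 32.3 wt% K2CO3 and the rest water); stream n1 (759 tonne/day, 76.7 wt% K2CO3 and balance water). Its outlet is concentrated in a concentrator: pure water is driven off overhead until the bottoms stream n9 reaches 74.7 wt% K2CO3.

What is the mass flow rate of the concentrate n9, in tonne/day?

1579 tonne/day

K2CO3 entering = 1850×0.323 + 759×0.767 = 1179.7 tonne/day.
All K2CO3 reports to n9, so n9 = 1179.7/0.747 = 1579.3 tonne/day.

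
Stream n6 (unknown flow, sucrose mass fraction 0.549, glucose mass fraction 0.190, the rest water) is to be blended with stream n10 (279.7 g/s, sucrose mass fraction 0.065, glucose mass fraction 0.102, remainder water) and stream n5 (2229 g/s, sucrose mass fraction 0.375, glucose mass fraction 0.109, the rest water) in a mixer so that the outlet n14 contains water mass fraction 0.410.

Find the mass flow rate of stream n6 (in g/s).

2380 g/s

Let n6 be the unknown flow. Total out = 2508.7 + n6.
water balance: 1383.2 + 0.261·n6 = 0.410·(2508.7 + n6)
(0.261 − 0.410)·n6 = 0.410×2508.7 − 1383.2 = -354.59
n6 = -354.59 / -0.149 = 2379.8 g/s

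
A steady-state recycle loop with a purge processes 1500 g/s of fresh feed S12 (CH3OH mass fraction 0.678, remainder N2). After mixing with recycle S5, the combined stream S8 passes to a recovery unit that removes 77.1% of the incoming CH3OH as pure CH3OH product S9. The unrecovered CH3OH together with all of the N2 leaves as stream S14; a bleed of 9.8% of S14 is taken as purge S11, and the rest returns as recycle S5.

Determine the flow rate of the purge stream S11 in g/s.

N2 enters only via S12 and leaves only via the purge: 1500×0.322 = 0.098×(N2 in S14), and the recovery unit passes all N2, so N2 in S8 = N2 in S14 = 4928.6 g/s.
CH3OH in S8: m_A = 1500×0.678 + (1−0.098)·(1−0.771)·m_A, so m_A = 1017/0.7934 = 1281.8 g/s.
S14 = (1−0.771)×1281.8 + 4928.6 = 5222.1 g/s.
Purge S11 = 0.098×5222.1 = 511.77 g/s.

511.8 g/s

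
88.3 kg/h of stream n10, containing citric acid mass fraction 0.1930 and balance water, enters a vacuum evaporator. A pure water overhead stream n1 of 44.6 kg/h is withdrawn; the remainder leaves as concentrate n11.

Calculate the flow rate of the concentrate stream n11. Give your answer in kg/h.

43.7 kg/h

Concentrate = 88.3 − 44.6 = 43.7 kg/h.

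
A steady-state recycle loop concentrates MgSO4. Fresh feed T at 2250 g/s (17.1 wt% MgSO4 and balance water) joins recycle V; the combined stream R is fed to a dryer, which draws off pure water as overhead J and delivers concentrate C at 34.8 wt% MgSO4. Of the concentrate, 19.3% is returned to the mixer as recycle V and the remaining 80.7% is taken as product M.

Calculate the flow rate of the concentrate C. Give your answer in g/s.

Overall MgSO4 balance (none leaves overhead): MgSO4 in fresh feed = MgSO4 in product, i.e. 2250×0.171 = (1−0.193)·C·0.348.
C = 384.75/(0.348×0.807) = 1370 g/s.

1370 g/s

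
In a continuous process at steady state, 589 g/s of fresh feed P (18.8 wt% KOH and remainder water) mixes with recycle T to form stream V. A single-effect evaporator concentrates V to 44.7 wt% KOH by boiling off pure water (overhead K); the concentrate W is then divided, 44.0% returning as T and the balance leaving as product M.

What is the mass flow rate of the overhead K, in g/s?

341.3 g/s

Overall KOH balance (none leaves overhead): KOH in fresh feed = KOH in product, i.e. 589×0.188 = (1−0.440)·W·0.447.
W = 110.73/(0.447×0.560) = 442.36 g/s.
Recycle T = 0.440×442.36 = 194.64 g/s.
Combined feed V = 589 + 194.64 = 783.64 g/s.
Overhead K = V − W = 783.64 − 442.36 = 341.28 g/s.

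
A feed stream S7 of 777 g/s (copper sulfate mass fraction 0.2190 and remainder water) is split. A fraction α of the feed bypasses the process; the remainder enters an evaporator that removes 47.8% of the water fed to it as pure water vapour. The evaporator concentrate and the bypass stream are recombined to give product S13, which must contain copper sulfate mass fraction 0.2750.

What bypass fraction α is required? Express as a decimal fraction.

0.455

All 777×0.219 = 170.16 g/s of copper sulfate reaches S13, so S13 = 170.16/0.275 = 618.77 g/s and vapour = 158.23 g/s.
The evaporator receives (1−α)·777 of feed at 0.781 water and removes 0.478 of that water:
0.478×0.781×(1−α)×777 = 158.23
(1−α) = 158.23/290.07 = 0.5455;  α = 0.4545.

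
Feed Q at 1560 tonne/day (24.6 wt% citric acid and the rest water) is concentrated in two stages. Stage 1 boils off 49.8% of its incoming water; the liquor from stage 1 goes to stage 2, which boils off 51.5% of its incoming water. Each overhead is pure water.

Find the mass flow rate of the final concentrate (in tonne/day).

670.1 tonne/day

water in feed = 1560×0.754 = 1176.2 tonne/day.
After stage 1: water left = (1−0.498)×1176.2 = 590.47; stream total = 974.23 tonne/day.
After stage 2: water left = (1−0.515)×590.47 = 286.38; final concentrate = 670.14 tonne/day.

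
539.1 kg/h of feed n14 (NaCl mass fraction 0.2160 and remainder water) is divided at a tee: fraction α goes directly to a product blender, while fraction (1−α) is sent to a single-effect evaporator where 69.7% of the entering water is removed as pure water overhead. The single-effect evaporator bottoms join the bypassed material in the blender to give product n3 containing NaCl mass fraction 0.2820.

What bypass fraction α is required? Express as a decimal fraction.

0.572

All 539.1×0.216 = 116.45 kg/h of NaCl reaches n3, so n3 = 116.45/0.282 = 412.93 kg/h and vapour = 126.17 kg/h.
The evaporator receives (1−α)·539.1 of feed at 0.784 water and removes 0.697 of that water:
0.697×0.784×(1−α)×539.1 = 126.17
(1−α) = 126.17/294.59 = 0.4283;  α = 0.5717.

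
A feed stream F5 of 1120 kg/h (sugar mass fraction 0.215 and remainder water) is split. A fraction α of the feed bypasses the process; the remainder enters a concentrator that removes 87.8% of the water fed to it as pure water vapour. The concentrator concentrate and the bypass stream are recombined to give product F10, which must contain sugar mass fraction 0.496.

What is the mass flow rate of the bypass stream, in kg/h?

All 1120×0.215 = 240.8 kg/h of sugar reaches F10, so F10 = 240.8/0.496 = 485.48 kg/h and vapour = 634.52 kg/h.
The evaporator receives (1−α)·1120 of feed at 0.785 water and removes 0.878 of that water:
0.878×0.785×(1−α)×1120 = 634.52
(1−α) = 634.52/771.94 = 0.8220;  α = 0.1780.
Bypass flow = 0.1780×1120 = 199.38 kg/h.

199.4 kg/h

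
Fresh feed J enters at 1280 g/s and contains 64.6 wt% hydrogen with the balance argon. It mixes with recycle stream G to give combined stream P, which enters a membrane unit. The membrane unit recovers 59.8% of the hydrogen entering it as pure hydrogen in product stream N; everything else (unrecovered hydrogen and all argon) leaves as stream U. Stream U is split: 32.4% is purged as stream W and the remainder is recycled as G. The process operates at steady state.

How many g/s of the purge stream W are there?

601 g/s

argon enters only via J and leaves only via the purge: 1280×0.354 = 0.324×(argon in U), and the membrane unit passes all argon, so argon in P = argon in U = 1398.5 g/s.
hydrogen in P: m_A = 1280×0.646 + (1−0.324)·(1−0.598)·m_A, so m_A = 826.88/0.7282 = 1135.4 g/s.
U = (1−0.598)×1135.4 + 1398.5 = 1855 g/s.
Purge W = 0.324×1855 = 601.01 g/s.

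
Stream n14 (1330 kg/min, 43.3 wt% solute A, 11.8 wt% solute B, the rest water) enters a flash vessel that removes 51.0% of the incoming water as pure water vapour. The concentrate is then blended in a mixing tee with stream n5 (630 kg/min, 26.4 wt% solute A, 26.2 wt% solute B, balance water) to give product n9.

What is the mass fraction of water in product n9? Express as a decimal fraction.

Vapour removed = 0.510×0.449×1330 = 304.56 kg/min; concentrate = 1025.4 kg/min.
water reaching the mixer = 292.61 (from concentrate) + 630×0.474 = 591.23 kg/min.
Product flow = 1025.4 + 630 = 1655.4 kg/min; water fraction = 0.357.

0.357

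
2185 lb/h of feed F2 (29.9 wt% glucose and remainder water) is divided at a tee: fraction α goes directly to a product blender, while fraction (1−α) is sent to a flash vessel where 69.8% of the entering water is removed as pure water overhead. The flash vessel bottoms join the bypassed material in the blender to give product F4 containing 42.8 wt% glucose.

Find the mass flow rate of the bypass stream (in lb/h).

839.1 lb/h

All 2185×0.299 = 653.31 lb/h of glucose reaches F4, so F4 = 653.31/0.428 = 1526.4 lb/h and vapour = 658.56 lb/h.
The evaporator receives (1−α)·2185 of feed at 0.701 water and removes 0.698 of that water:
0.698×0.701×(1−α)×2185 = 658.56
(1−α) = 658.56/1069.1 = 0.6160;  α = 0.3840.
Bypass flow = 0.3840×2185 = 839.07 lb/h.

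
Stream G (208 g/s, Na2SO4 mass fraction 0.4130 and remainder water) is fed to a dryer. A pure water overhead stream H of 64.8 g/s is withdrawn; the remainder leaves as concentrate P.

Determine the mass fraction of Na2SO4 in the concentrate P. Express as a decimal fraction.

Na2SO4 is not removed: 208×0.413 = 85.904 g/s of Na2SO4 enters P.
Concentrate = 208 − 64.8 = 143.2 g/s.
Mass fraction = 85.904/143.2 = 0.5999.

0.5999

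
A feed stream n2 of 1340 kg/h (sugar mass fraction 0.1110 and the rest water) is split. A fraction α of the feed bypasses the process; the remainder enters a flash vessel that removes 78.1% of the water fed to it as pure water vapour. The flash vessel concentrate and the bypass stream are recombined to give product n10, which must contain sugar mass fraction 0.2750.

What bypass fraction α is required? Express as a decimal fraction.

0.141

All 1340×0.111 = 148.74 kg/h of sugar reaches n10, so n10 = 148.74/0.275 = 540.87 kg/h and vapour = 799.13 kg/h.
The evaporator receives (1−α)·1340 of feed at 0.889 water and removes 0.781 of that water:
0.781×0.889×(1−α)×1340 = 799.13
(1−α) = 799.13/930.37 = 0.8589;  α = 0.1411.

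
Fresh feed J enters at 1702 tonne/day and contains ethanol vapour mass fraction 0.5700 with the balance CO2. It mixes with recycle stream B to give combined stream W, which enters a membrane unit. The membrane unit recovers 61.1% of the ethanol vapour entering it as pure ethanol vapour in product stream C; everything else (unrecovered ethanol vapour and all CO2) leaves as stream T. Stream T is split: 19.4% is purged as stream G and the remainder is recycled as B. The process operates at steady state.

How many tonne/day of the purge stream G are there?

CO2 enters only via J and leaves only via the purge: 1702×0.430 = 0.194×(CO2 in T), and the membrane unit passes all CO2, so CO2 in W = CO2 in T = 3772.5 tonne/day.
ethanol vapour in W: m_A = 1702×0.570 + (1−0.194)·(1−0.611)·m_A, so m_A = 970.14/0.6865 = 1413.2 tonne/day.
T = (1−0.611)×1413.2 + 3772.5 = 4322.2 tonne/day.
Purge G = 0.194×4322.2 = 838.51 tonne/day.

838.5 tonne/day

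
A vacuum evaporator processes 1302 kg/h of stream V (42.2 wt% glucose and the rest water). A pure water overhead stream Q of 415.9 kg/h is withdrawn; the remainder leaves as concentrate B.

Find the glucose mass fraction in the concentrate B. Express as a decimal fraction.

0.620

glucose is not removed: 1302×0.422 = 549.44 kg/h of glucose enters B.
Concentrate = 1302 − 415.9 = 886.1 kg/h.
Mass fraction = 549.44/886.1 = 0.620.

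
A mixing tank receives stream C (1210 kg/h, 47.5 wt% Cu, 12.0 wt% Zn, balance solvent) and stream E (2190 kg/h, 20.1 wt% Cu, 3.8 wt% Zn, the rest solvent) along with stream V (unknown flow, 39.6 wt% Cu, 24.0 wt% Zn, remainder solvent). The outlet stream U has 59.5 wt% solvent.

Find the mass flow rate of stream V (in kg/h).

578.5 kg/h

Let V be the unknown flow. Total out = 3400 + V.
solvent balance: 2156.6 + 0.364·V = 0.595·(3400 + V)
(0.364 − 0.595)·V = 0.595×3400 − 2156.6 = -133.64
V = -133.64 / -0.231 = 578.53 kg/h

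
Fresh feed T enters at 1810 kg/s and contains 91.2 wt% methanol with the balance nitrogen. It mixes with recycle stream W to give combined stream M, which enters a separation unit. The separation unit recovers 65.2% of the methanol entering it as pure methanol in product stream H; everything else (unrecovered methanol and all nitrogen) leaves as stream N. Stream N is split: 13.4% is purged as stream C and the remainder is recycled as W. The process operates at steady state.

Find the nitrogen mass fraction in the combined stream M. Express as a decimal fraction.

nitrogen enters only via T and leaves only via the purge: 1810×0.088 = 0.134×(nitrogen in N), and the separation unit passes all nitrogen, so nitrogen in M = nitrogen in N = 1188.7 kg/s.
methanol in M: m_A = 1810×0.912 + (1−0.134)·(1−0.652)·m_A, so m_A = 1650.7/0.6986 = 2362.8 kg/s.
M = 2362.8 + 1188.7 = 3551.4 kg/s.
nitrogen fraction in M = 1188.7/3551.4 = 0.335.

0.335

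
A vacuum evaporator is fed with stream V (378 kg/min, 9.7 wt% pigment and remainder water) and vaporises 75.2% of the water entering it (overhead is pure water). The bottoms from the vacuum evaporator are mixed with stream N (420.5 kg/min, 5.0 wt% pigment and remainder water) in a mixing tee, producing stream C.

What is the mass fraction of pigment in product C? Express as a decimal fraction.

0.106

Vapour removed = 0.752×0.903×378 = 256.68 kg/min; concentrate = 121.32 kg/min.
pigment reaching the mixer = 36.666 (from concentrate) + 420.5×0.050 = 57.691 kg/min.
Product flow = 121.32 + 420.5 = 541.82 kg/min; pigment fraction = 0.106.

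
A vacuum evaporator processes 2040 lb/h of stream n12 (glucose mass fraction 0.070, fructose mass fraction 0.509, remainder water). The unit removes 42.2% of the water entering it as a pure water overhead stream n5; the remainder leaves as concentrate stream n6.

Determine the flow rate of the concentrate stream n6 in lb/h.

water entering = 2040×0.421 = 858.84 lb/h; overhead removed = 0.422×858.84 = 362.43 lb/h.
Concentrate = 2040 − 362.43 = 1677.6 lb/h.

1678 lb/h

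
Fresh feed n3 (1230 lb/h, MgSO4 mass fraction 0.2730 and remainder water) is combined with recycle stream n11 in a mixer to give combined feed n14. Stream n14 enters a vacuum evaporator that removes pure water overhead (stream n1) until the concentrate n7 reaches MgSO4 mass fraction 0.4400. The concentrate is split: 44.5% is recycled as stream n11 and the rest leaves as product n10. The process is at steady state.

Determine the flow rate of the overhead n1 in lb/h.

Overall MgSO4 balance (none leaves overhead): MgSO4 in fresh feed = MgSO4 in product, i.e. 1230×0.273 = (1−0.445)·n7·0.440.
n7 = 335.79/(0.440×0.555) = 1375.1 lb/h.
Recycle n11 = 0.445×1375.1 = 611.9 lb/h.
Combined feed n14 = 1230 + 611.9 = 1841.9 lb/h.
Overhead n1 = n14 − n7 = 1841.9 − 1375.1 = 466.84 lb/h.

466.8 lb/h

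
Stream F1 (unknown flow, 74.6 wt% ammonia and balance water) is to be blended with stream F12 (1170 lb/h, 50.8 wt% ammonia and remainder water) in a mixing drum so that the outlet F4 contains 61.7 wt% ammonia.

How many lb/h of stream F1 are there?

988.6 lb/h

Let F1 be the unknown flow. Total out = 1170 + F1.
ammonia balance: 594.36 + 0.746·F1 = 0.617·(1170 + F1)
(0.746 − 0.617)·F1 = 0.617×1170 − 594.36 = 127.53
F1 = 127.53 / 0.129 = 988.6 lb/h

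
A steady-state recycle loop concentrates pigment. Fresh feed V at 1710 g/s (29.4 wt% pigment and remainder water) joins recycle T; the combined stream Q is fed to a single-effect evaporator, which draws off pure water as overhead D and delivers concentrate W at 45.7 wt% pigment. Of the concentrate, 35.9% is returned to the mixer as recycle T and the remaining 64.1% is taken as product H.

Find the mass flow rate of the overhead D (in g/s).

Overall pigment balance (none leaves overhead): pigment in fresh feed = pigment in product, i.e. 1710×0.294 = (1−0.359)·W·0.457.
W = 502.74/(0.457×0.641) = 1716.2 g/s.
Recycle T = 0.359×1716.2 = 616.12 g/s.
Combined feed Q = 1710 + 616.12 = 2326.1 g/s.
Overhead D = Q − W = 2326.1 − 1716.2 = 609.91 g/s.

609.9 g/s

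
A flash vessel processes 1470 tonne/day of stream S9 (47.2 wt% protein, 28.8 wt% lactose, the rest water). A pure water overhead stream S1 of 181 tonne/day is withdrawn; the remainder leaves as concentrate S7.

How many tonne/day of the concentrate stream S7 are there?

1289 tonne/day

Concentrate = 1470 − 181 = 1289 tonne/day.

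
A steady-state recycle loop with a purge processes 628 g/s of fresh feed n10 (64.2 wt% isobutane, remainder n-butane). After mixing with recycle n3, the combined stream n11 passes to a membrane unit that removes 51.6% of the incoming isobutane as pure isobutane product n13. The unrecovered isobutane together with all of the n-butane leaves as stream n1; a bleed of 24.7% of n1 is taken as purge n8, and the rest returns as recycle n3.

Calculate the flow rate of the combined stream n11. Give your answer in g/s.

n-butane enters only via n10 and leaves only via the purge: 628×0.358 = 0.247×(n-butane in n1), and the membrane unit passes all n-butane, so n-butane in n11 = n-butane in n1 = 910.22 g/s.
isobutane in n11: m_A = 628×0.642 + (1−0.247)·(1−0.516)·m_A, so m_A = 403.18/0.6355 = 634.38 g/s.
n11 = 634.38 + 910.22 = 1544.6 g/s.

1545 g/s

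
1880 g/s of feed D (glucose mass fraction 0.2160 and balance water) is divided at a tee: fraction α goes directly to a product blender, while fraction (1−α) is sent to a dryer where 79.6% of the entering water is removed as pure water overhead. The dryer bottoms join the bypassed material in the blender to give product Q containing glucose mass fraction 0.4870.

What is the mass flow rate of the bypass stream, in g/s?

203.6 g/s

All 1880×0.216 = 406.08 g/s of glucose reaches Q, so Q = 406.08/0.487 = 833.84 g/s and vapour = 1046.2 g/s.
The evaporator receives (1−α)·1880 of feed at 0.784 water and removes 0.796 of that water:
0.796×0.784×(1−α)×1880 = 1046.2
(1−α) = 1046.2/1173.2 = 0.8917;  α = 0.1083.
Bypass flow = 0.1083×1880 = 203.63 g/s.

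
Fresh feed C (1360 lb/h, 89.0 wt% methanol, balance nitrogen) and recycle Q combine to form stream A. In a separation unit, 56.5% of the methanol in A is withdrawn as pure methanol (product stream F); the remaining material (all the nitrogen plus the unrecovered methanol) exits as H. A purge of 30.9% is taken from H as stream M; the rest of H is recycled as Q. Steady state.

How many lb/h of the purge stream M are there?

382.2 lb/h

nitrogen enters only via C and leaves only via the purge: 1360×0.110 = 0.309×(nitrogen in H), and the separation unit passes all nitrogen, so nitrogen in A = nitrogen in H = 484.14 lb/h.
methanol in A: m_A = 1360×0.890 + (1−0.309)·(1−0.565)·m_A, so m_A = 1210.4/0.6994 = 1730.6 lb/h.
H = (1−0.565)×1730.6 + 484.14 = 1236.9 lb/h.
Purge M = 0.309×1236.9 = 382.22 lb/h.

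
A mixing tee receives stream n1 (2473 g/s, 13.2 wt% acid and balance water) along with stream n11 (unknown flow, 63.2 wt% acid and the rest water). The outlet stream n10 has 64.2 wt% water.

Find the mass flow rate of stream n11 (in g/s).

2040 g/s

Let n11 be the unknown flow. Total out = 2473 + n11.
water balance: 2146.6 + 0.368·n11 = 0.642·(2473 + n11)
(0.368 − 0.642)·n11 = 0.642×2473 − 2146.6 = -558.9
n11 = -558.9 / -0.274 = 2039.8 g/s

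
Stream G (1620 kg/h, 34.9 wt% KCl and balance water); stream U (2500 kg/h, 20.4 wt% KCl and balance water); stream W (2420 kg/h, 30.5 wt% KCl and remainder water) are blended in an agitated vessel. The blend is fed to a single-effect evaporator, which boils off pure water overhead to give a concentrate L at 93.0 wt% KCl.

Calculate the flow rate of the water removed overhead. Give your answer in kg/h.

KCl entering = 1620×0.349 + 2500×0.204 + 2420×0.305 = 1813.5 kg/h.
All KCl reports to L, so L = 1813.5/0.930 = 1950 kg/h.
Total feed = 6540 kg/h; overhead = 6540 − 1950 = 4590 kg/h.

4590 kg/h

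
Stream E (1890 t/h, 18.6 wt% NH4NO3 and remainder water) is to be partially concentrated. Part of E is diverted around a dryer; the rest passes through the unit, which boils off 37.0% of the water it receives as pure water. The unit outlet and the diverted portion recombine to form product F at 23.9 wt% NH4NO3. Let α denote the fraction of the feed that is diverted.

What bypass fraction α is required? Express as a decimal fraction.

0.264

All 1890×0.186 = 351.54 t/h of NH4NO3 reaches F, so F = 351.54/0.239 = 1470.9 t/h and vapour = 419.12 t/h.
The evaporator receives (1−α)·1890 of feed at 0.814 water and removes 0.370 of that water:
0.370×0.814×(1−α)×1890 = 419.12
(1−α) = 419.12/569.23 = 0.7363;  α = 0.2637.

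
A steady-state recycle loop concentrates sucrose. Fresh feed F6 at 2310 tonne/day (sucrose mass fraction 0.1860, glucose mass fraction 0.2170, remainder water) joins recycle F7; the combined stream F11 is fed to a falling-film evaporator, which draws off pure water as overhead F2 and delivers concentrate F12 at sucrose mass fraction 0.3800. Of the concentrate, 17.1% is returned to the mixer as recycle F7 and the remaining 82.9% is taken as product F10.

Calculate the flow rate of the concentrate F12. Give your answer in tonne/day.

Overall sucrose balance (none leaves overhead): sucrose in fresh feed = sucrose in product, i.e. 2310×0.186 = (1−0.171)·F12·0.380.
F12 = 429.66/(0.380×0.829) = 1363.9 tonne/day.

1364 tonne/day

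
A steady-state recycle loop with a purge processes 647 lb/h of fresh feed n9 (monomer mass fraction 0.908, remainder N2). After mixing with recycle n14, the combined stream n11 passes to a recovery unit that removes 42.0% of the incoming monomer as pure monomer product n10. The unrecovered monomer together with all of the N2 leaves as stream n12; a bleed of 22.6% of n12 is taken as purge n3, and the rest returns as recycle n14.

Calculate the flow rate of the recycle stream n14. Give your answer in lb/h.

N2 enters only via n9 and leaves only via the purge: 647×0.092 = 0.226×(N2 in n12), and the recovery unit passes all N2, so N2 in n11 = N2 in n12 = 263.38 lb/h.
monomer in n11: m_A = 647×0.908 + (1−0.226)·(1−0.420)·m_A, so m_A = 587.48/0.5511 = 1066 lb/h.
n12 = (1−0.420)×1066 + 263.38 = 881.69 lb/h.
Recycle n14 = (1−0.226)×881.69 = 682.43 lb/h.

682.4 lb/h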